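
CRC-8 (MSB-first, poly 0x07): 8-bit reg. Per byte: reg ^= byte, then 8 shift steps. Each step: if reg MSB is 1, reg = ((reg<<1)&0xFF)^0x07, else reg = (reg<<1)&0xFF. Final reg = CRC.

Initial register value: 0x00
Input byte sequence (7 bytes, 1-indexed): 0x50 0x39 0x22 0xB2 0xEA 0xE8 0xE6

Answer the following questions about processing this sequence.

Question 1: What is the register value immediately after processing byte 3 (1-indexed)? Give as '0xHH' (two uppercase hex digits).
Answer: 0x8E

Derivation:
After byte 1 (0x50): reg=0xB7
After byte 2 (0x39): reg=0xA3
After byte 3 (0x22): reg=0x8E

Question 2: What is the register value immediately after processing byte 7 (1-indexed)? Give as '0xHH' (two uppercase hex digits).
Answer: 0x5F

Derivation:
After byte 1 (0x50): reg=0xB7
After byte 2 (0x39): reg=0xA3
After byte 3 (0x22): reg=0x8E
After byte 4 (0xB2): reg=0xB4
After byte 5 (0xEA): reg=0x9D
After byte 6 (0xE8): reg=0x4C
After byte 7 (0xE6): reg=0x5F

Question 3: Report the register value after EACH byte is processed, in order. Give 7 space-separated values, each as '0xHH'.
0xB7 0xA3 0x8E 0xB4 0x9D 0x4C 0x5F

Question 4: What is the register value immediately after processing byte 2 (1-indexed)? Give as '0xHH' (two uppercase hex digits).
Answer: 0xA3

Derivation:
After byte 1 (0x50): reg=0xB7
After byte 2 (0x39): reg=0xA3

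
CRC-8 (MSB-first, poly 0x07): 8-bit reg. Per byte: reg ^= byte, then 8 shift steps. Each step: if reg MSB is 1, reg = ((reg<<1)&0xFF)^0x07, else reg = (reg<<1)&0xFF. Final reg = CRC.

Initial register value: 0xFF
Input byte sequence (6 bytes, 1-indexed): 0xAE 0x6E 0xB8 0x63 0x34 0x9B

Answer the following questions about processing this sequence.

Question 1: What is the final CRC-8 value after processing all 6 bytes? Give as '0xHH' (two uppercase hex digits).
After byte 1 (0xAE): reg=0xB0
After byte 2 (0x6E): reg=0x14
After byte 3 (0xB8): reg=0x4D
After byte 4 (0x63): reg=0xCA
After byte 5 (0x34): reg=0xF4
After byte 6 (0x9B): reg=0x0A

Answer: 0x0A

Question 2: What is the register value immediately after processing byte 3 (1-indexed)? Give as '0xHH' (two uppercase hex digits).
After byte 1 (0xAE): reg=0xB0
After byte 2 (0x6E): reg=0x14
After byte 3 (0xB8): reg=0x4D

Answer: 0x4D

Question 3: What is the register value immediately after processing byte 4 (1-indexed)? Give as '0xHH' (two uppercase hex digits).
After byte 1 (0xAE): reg=0xB0
After byte 2 (0x6E): reg=0x14
After byte 3 (0xB8): reg=0x4D
After byte 4 (0x63): reg=0xCA

Answer: 0xCA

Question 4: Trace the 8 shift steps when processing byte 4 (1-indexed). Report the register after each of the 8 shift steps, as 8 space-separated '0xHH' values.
After byte 1 (0xAE): reg=0xB0
After byte 2 (0x6E): reg=0x14
After byte 3 (0xB8): reg=0x4D
Register before byte 4: 0x4D
After XOR with byte 0x63: 0x2E

Answer: 0x5C 0xB8 0x77 0xEE 0xDB 0xB1 0x65 0xCA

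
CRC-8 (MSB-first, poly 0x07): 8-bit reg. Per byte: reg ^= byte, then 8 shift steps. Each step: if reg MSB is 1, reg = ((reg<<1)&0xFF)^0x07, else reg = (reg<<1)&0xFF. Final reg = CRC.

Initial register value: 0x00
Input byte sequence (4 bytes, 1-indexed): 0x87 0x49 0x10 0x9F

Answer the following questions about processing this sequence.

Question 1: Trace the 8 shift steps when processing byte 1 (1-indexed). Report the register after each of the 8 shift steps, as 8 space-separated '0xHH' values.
Answer: 0x09 0x12 0x24 0x48 0x90 0x27 0x4E 0x9C

Derivation:
Register before byte 1: 0x00
After XOR with byte 0x87: 0x87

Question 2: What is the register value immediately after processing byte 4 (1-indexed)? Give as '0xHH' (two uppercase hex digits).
Answer: 0x6C

Derivation:
After byte 1 (0x87): reg=0x9C
After byte 2 (0x49): reg=0x25
After byte 3 (0x10): reg=0x8B
After byte 4 (0x9F): reg=0x6C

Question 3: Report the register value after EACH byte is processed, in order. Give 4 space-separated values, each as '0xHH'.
0x9C 0x25 0x8B 0x6C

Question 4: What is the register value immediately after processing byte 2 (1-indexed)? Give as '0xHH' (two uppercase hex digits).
After byte 1 (0x87): reg=0x9C
After byte 2 (0x49): reg=0x25

Answer: 0x25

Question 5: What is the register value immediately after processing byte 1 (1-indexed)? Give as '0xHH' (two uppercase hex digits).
After byte 1 (0x87): reg=0x9C

Answer: 0x9C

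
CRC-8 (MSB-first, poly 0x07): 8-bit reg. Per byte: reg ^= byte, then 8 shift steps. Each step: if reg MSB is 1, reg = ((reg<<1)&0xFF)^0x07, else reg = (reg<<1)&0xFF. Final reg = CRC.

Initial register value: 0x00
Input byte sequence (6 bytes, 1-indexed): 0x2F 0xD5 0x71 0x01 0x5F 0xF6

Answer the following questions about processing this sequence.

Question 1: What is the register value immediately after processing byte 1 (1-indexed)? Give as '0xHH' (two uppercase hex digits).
After byte 1 (0x2F): reg=0xCD

Answer: 0xCD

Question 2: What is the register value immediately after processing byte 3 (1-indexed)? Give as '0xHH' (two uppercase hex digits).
Answer: 0xAF

Derivation:
After byte 1 (0x2F): reg=0xCD
After byte 2 (0xD5): reg=0x48
After byte 3 (0x71): reg=0xAF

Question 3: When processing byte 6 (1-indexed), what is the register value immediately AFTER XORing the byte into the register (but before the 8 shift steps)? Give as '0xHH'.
Register before byte 6: 0x54
Byte 6: 0xF6
0x54 XOR 0xF6 = 0xA2

Answer: 0xA2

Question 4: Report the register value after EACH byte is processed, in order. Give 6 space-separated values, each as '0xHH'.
0xCD 0x48 0xAF 0x43 0x54 0x67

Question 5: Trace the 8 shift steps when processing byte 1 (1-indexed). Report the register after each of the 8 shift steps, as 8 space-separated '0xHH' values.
Register before byte 1: 0x00
After XOR with byte 0x2F: 0x2F

Answer: 0x5E 0xBC 0x7F 0xFE 0xFB 0xF1 0xE5 0xCD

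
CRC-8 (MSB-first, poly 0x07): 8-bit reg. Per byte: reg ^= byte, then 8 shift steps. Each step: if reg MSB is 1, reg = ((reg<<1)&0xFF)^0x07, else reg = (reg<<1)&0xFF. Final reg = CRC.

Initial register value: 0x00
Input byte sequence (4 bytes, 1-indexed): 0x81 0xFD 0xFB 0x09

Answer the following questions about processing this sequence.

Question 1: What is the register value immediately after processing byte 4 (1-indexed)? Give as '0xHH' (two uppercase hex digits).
After byte 1 (0x81): reg=0x8E
After byte 2 (0xFD): reg=0x5E
After byte 3 (0xFB): reg=0x72
After byte 4 (0x09): reg=0x66

Answer: 0x66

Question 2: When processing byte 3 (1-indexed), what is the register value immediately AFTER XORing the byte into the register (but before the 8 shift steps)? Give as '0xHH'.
Register before byte 3: 0x5E
Byte 3: 0xFB
0x5E XOR 0xFB = 0xA5

Answer: 0xA5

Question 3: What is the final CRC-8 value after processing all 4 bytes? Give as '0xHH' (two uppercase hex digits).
After byte 1 (0x81): reg=0x8E
After byte 2 (0xFD): reg=0x5E
After byte 3 (0xFB): reg=0x72
After byte 4 (0x09): reg=0x66

Answer: 0x66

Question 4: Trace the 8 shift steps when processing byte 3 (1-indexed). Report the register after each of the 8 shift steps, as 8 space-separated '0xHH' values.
After byte 1 (0x81): reg=0x8E
After byte 2 (0xFD): reg=0x5E
Register before byte 3: 0x5E
After XOR with byte 0xFB: 0xA5

Answer: 0x4D 0x9A 0x33 0x66 0xCC 0x9F 0x39 0x72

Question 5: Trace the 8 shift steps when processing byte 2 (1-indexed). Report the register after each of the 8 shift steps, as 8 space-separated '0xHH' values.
After byte 1 (0x81): reg=0x8E
Register before byte 2: 0x8E
After XOR with byte 0xFD: 0x73

Answer: 0xE6 0xCB 0x91 0x25 0x4A 0x94 0x2F 0x5E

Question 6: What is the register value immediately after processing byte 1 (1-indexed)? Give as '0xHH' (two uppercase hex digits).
Answer: 0x8E

Derivation:
After byte 1 (0x81): reg=0x8E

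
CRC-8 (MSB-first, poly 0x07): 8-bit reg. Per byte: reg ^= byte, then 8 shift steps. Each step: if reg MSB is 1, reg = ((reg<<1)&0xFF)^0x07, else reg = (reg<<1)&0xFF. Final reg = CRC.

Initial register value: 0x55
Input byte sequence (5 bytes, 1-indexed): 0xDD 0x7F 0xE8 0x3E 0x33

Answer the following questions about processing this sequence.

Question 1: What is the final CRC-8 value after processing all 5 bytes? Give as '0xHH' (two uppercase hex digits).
After byte 1 (0xDD): reg=0xB1
After byte 2 (0x7F): reg=0x64
After byte 3 (0xE8): reg=0xAD
After byte 4 (0x3E): reg=0xF0
After byte 5 (0x33): reg=0x47

Answer: 0x47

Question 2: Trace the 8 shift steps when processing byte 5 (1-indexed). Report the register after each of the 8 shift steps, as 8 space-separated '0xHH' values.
Answer: 0x81 0x05 0x0A 0x14 0x28 0x50 0xA0 0x47

Derivation:
After byte 1 (0xDD): reg=0xB1
After byte 2 (0x7F): reg=0x64
After byte 3 (0xE8): reg=0xAD
After byte 4 (0x3E): reg=0xF0
Register before byte 5: 0xF0
After XOR with byte 0x33: 0xC3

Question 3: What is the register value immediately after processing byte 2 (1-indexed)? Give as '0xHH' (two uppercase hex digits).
After byte 1 (0xDD): reg=0xB1
After byte 2 (0x7F): reg=0x64

Answer: 0x64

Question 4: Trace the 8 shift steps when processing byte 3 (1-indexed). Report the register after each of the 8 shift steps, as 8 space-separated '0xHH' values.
Answer: 0x1F 0x3E 0x7C 0xF8 0xF7 0xE9 0xD5 0xAD

Derivation:
After byte 1 (0xDD): reg=0xB1
After byte 2 (0x7F): reg=0x64
Register before byte 3: 0x64
After XOR with byte 0xE8: 0x8C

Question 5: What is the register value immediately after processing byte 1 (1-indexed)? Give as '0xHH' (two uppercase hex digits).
After byte 1 (0xDD): reg=0xB1

Answer: 0xB1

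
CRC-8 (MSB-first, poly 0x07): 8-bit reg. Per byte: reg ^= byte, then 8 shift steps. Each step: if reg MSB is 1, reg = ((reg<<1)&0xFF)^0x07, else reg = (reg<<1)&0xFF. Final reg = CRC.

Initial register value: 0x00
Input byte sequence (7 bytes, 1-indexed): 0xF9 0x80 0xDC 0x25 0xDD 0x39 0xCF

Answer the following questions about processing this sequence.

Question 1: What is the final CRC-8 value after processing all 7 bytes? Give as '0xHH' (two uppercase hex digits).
Answer: 0x86

Derivation:
After byte 1 (0xF9): reg=0xE1
After byte 2 (0x80): reg=0x20
After byte 3 (0xDC): reg=0xFA
After byte 4 (0x25): reg=0x13
After byte 5 (0xDD): reg=0x64
After byte 6 (0x39): reg=0x94
After byte 7 (0xCF): reg=0x86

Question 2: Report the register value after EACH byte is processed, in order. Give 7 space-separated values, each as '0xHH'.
0xE1 0x20 0xFA 0x13 0x64 0x94 0x86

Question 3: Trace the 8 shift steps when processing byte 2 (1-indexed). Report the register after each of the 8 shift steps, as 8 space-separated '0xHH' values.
Answer: 0xC2 0x83 0x01 0x02 0x04 0x08 0x10 0x20

Derivation:
After byte 1 (0xF9): reg=0xE1
Register before byte 2: 0xE1
After XOR with byte 0x80: 0x61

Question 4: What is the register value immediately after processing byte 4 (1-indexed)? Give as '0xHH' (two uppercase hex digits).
Answer: 0x13

Derivation:
After byte 1 (0xF9): reg=0xE1
After byte 2 (0x80): reg=0x20
After byte 3 (0xDC): reg=0xFA
After byte 4 (0x25): reg=0x13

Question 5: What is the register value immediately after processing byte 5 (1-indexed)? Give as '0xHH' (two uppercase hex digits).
Answer: 0x64

Derivation:
After byte 1 (0xF9): reg=0xE1
After byte 2 (0x80): reg=0x20
After byte 3 (0xDC): reg=0xFA
After byte 4 (0x25): reg=0x13
After byte 5 (0xDD): reg=0x64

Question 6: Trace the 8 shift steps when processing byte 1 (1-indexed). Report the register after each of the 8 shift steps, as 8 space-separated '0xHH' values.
Register before byte 1: 0x00
After XOR with byte 0xF9: 0xF9

Answer: 0xF5 0xED 0xDD 0xBD 0x7D 0xFA 0xF3 0xE1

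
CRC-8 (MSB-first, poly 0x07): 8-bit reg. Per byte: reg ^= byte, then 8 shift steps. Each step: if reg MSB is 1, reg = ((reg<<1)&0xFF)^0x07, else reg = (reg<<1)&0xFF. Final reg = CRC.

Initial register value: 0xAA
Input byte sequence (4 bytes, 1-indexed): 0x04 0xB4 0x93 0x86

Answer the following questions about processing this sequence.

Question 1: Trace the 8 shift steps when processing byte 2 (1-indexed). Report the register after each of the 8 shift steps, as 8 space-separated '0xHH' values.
After byte 1 (0x04): reg=0x43
Register before byte 2: 0x43
After XOR with byte 0xB4: 0xF7

Answer: 0xE9 0xD5 0xAD 0x5D 0xBA 0x73 0xE6 0xCB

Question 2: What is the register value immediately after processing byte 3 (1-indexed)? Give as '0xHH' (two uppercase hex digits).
Answer: 0x8F

Derivation:
After byte 1 (0x04): reg=0x43
After byte 2 (0xB4): reg=0xCB
After byte 3 (0x93): reg=0x8F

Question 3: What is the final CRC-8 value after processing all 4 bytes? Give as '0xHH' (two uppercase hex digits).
Answer: 0x3F

Derivation:
After byte 1 (0x04): reg=0x43
After byte 2 (0xB4): reg=0xCB
After byte 3 (0x93): reg=0x8F
After byte 4 (0x86): reg=0x3F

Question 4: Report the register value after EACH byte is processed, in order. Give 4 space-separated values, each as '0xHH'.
0x43 0xCB 0x8F 0x3F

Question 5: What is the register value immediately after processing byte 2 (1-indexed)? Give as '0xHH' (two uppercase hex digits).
After byte 1 (0x04): reg=0x43
After byte 2 (0xB4): reg=0xCB

Answer: 0xCB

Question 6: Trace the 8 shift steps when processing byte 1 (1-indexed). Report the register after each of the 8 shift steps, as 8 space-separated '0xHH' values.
Register before byte 1: 0xAA
After XOR with byte 0x04: 0xAE

Answer: 0x5B 0xB6 0x6B 0xD6 0xAB 0x51 0xA2 0x43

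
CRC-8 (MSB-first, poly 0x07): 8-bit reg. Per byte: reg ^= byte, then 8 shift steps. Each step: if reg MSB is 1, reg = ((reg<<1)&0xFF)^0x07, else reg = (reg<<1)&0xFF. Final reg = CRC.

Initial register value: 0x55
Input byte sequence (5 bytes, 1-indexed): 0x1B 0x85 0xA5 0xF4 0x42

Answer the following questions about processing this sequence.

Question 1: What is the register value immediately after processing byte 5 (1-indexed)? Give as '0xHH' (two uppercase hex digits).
After byte 1 (0x1B): reg=0xED
After byte 2 (0x85): reg=0x1F
After byte 3 (0xA5): reg=0x2F
After byte 4 (0xF4): reg=0x0F
After byte 5 (0x42): reg=0xE4

Answer: 0xE4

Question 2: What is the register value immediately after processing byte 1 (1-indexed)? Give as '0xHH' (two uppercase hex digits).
Answer: 0xED

Derivation:
After byte 1 (0x1B): reg=0xED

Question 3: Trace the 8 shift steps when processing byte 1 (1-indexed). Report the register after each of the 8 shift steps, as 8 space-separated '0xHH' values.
Answer: 0x9C 0x3F 0x7E 0xFC 0xFF 0xF9 0xF5 0xED

Derivation:
Register before byte 1: 0x55
After XOR with byte 0x1B: 0x4E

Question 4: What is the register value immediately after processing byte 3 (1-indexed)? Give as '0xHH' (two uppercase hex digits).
After byte 1 (0x1B): reg=0xED
After byte 2 (0x85): reg=0x1F
After byte 3 (0xA5): reg=0x2F

Answer: 0x2F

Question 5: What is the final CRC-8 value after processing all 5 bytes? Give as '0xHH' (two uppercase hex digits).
After byte 1 (0x1B): reg=0xED
After byte 2 (0x85): reg=0x1F
After byte 3 (0xA5): reg=0x2F
After byte 4 (0xF4): reg=0x0F
After byte 5 (0x42): reg=0xE4

Answer: 0xE4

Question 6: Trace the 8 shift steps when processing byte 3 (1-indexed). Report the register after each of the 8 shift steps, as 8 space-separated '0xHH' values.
Answer: 0x73 0xE6 0xCB 0x91 0x25 0x4A 0x94 0x2F

Derivation:
After byte 1 (0x1B): reg=0xED
After byte 2 (0x85): reg=0x1F
Register before byte 3: 0x1F
After XOR with byte 0xA5: 0xBA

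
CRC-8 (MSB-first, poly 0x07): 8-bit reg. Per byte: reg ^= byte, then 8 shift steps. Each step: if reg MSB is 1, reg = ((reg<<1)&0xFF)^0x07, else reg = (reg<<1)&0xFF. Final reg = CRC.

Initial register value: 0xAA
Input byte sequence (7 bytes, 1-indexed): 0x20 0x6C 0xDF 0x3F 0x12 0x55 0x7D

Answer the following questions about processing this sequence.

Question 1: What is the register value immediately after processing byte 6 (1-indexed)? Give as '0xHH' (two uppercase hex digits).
After byte 1 (0x20): reg=0xBF
After byte 2 (0x6C): reg=0x37
After byte 3 (0xDF): reg=0x96
After byte 4 (0x3F): reg=0x56
After byte 5 (0x12): reg=0xDB
After byte 6 (0x55): reg=0xA3

Answer: 0xA3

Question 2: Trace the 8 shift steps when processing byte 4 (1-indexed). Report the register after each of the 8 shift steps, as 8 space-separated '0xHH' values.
After byte 1 (0x20): reg=0xBF
After byte 2 (0x6C): reg=0x37
After byte 3 (0xDF): reg=0x96
Register before byte 4: 0x96
After XOR with byte 0x3F: 0xA9

Answer: 0x55 0xAA 0x53 0xA6 0x4B 0x96 0x2B 0x56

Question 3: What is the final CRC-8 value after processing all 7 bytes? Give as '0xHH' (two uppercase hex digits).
After byte 1 (0x20): reg=0xBF
After byte 2 (0x6C): reg=0x37
After byte 3 (0xDF): reg=0x96
After byte 4 (0x3F): reg=0x56
After byte 5 (0x12): reg=0xDB
After byte 6 (0x55): reg=0xA3
After byte 7 (0x7D): reg=0x14

Answer: 0x14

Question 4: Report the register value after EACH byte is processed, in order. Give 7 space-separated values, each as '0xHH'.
0xBF 0x37 0x96 0x56 0xDB 0xA3 0x14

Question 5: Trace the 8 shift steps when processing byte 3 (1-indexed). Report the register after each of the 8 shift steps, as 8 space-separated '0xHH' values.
After byte 1 (0x20): reg=0xBF
After byte 2 (0x6C): reg=0x37
Register before byte 3: 0x37
After XOR with byte 0xDF: 0xE8

Answer: 0xD7 0xA9 0x55 0xAA 0x53 0xA6 0x4B 0x96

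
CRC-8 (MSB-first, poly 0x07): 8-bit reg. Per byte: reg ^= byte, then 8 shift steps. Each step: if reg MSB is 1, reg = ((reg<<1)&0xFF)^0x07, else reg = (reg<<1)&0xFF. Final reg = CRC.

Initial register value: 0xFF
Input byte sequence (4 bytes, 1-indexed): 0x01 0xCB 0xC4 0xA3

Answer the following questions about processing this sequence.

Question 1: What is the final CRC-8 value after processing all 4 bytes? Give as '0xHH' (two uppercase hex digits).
Answer: 0x7F

Derivation:
After byte 1 (0x01): reg=0xF4
After byte 2 (0xCB): reg=0xBD
After byte 3 (0xC4): reg=0x68
After byte 4 (0xA3): reg=0x7F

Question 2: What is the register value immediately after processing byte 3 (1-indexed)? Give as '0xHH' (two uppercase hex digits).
Answer: 0x68

Derivation:
After byte 1 (0x01): reg=0xF4
After byte 2 (0xCB): reg=0xBD
After byte 3 (0xC4): reg=0x68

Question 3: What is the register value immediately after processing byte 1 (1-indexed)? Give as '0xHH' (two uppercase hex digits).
After byte 1 (0x01): reg=0xF4

Answer: 0xF4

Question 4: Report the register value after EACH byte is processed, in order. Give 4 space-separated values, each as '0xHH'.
0xF4 0xBD 0x68 0x7F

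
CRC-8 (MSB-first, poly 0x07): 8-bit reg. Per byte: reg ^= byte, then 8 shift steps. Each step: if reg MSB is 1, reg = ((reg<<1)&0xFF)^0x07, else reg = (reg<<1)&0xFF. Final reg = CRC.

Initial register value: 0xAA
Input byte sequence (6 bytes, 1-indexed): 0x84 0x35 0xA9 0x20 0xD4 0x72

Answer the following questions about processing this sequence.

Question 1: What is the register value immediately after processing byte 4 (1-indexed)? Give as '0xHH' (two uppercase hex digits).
After byte 1 (0x84): reg=0xCA
After byte 2 (0x35): reg=0xF3
After byte 3 (0xA9): reg=0x81
After byte 4 (0x20): reg=0x6E

Answer: 0x6E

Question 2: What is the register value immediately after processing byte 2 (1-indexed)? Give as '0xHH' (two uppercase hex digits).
Answer: 0xF3

Derivation:
After byte 1 (0x84): reg=0xCA
After byte 2 (0x35): reg=0xF3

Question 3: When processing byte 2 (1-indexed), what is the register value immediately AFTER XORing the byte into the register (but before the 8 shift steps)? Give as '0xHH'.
Register before byte 2: 0xCA
Byte 2: 0x35
0xCA XOR 0x35 = 0xFF

Answer: 0xFF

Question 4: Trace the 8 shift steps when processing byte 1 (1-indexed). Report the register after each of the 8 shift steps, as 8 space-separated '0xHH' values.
Answer: 0x5C 0xB8 0x77 0xEE 0xDB 0xB1 0x65 0xCA

Derivation:
Register before byte 1: 0xAA
After XOR with byte 0x84: 0x2E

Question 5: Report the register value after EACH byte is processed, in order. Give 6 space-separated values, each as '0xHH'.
0xCA 0xF3 0x81 0x6E 0x2F 0x94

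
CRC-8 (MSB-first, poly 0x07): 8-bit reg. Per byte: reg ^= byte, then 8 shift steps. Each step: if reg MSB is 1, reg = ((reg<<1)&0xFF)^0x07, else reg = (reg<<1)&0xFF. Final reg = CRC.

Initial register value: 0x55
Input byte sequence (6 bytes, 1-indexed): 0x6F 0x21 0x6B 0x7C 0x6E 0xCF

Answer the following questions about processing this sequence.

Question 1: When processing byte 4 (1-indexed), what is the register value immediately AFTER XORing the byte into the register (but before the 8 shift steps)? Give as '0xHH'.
Answer: 0xB7

Derivation:
Register before byte 4: 0xCB
Byte 4: 0x7C
0xCB XOR 0x7C = 0xB7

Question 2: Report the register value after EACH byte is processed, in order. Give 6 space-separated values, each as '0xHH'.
0xA6 0x9C 0xCB 0x0C 0x29 0xBC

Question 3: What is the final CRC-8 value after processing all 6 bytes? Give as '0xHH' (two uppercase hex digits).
After byte 1 (0x6F): reg=0xA6
After byte 2 (0x21): reg=0x9C
After byte 3 (0x6B): reg=0xCB
After byte 4 (0x7C): reg=0x0C
After byte 5 (0x6E): reg=0x29
After byte 6 (0xCF): reg=0xBC

Answer: 0xBC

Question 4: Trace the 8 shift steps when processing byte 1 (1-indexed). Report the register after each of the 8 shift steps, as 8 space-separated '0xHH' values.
Register before byte 1: 0x55
After XOR with byte 0x6F: 0x3A

Answer: 0x74 0xE8 0xD7 0xA9 0x55 0xAA 0x53 0xA6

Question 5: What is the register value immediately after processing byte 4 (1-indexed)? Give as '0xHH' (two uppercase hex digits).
After byte 1 (0x6F): reg=0xA6
After byte 2 (0x21): reg=0x9C
After byte 3 (0x6B): reg=0xCB
After byte 4 (0x7C): reg=0x0C

Answer: 0x0C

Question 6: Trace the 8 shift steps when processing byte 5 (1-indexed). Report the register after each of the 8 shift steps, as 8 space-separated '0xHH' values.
After byte 1 (0x6F): reg=0xA6
After byte 2 (0x21): reg=0x9C
After byte 3 (0x6B): reg=0xCB
After byte 4 (0x7C): reg=0x0C
Register before byte 5: 0x0C
After XOR with byte 0x6E: 0x62

Answer: 0xC4 0x8F 0x19 0x32 0x64 0xC8 0x97 0x29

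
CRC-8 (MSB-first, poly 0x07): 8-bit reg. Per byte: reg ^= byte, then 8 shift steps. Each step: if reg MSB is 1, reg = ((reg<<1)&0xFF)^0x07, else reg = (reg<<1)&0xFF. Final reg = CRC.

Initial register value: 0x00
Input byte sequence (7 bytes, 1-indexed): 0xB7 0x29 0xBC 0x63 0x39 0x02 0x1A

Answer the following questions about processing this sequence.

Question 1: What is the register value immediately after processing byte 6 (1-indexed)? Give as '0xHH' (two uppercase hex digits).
After byte 1 (0xB7): reg=0x0C
After byte 2 (0x29): reg=0xFB
After byte 3 (0xBC): reg=0xD2
After byte 4 (0x63): reg=0x1E
After byte 5 (0x39): reg=0xF5
After byte 6 (0x02): reg=0xCB

Answer: 0xCB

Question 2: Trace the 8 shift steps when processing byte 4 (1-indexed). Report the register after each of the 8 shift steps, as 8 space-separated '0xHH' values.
Answer: 0x65 0xCA 0x93 0x21 0x42 0x84 0x0F 0x1E

Derivation:
After byte 1 (0xB7): reg=0x0C
After byte 2 (0x29): reg=0xFB
After byte 3 (0xBC): reg=0xD2
Register before byte 4: 0xD2
After XOR with byte 0x63: 0xB1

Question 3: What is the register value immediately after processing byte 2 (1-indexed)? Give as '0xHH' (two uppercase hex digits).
After byte 1 (0xB7): reg=0x0C
After byte 2 (0x29): reg=0xFB

Answer: 0xFB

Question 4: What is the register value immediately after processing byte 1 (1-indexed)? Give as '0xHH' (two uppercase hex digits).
Answer: 0x0C

Derivation:
After byte 1 (0xB7): reg=0x0C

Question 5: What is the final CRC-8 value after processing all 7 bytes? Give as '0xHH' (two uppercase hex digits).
After byte 1 (0xB7): reg=0x0C
After byte 2 (0x29): reg=0xFB
After byte 3 (0xBC): reg=0xD2
After byte 4 (0x63): reg=0x1E
After byte 5 (0x39): reg=0xF5
After byte 6 (0x02): reg=0xCB
After byte 7 (0x1A): reg=0x39

Answer: 0x39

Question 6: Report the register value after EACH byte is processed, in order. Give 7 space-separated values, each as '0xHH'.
0x0C 0xFB 0xD2 0x1E 0xF5 0xCB 0x39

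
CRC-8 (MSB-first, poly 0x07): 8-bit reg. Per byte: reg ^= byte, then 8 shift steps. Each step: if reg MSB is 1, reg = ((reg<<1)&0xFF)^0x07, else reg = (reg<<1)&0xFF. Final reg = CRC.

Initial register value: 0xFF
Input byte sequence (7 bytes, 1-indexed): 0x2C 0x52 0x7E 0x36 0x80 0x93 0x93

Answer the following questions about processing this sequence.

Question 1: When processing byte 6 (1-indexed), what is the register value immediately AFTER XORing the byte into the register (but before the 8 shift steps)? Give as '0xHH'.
Answer: 0xCD

Derivation:
Register before byte 6: 0x5E
Byte 6: 0x93
0x5E XOR 0x93 = 0xCD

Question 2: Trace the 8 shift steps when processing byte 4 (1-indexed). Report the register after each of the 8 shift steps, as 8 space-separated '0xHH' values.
After byte 1 (0x2C): reg=0x37
After byte 2 (0x52): reg=0x3C
After byte 3 (0x7E): reg=0xC9
Register before byte 4: 0xC9
After XOR with byte 0x36: 0xFF

Answer: 0xF9 0xF5 0xED 0xDD 0xBD 0x7D 0xFA 0xF3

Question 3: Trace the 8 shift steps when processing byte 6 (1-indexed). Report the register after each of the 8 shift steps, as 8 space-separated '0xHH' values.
Answer: 0x9D 0x3D 0x7A 0xF4 0xEF 0xD9 0xB5 0x6D

Derivation:
After byte 1 (0x2C): reg=0x37
After byte 2 (0x52): reg=0x3C
After byte 3 (0x7E): reg=0xC9
After byte 4 (0x36): reg=0xF3
After byte 5 (0x80): reg=0x5E
Register before byte 6: 0x5E
After XOR with byte 0x93: 0xCD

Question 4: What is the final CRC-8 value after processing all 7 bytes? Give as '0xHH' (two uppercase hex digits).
After byte 1 (0x2C): reg=0x37
After byte 2 (0x52): reg=0x3C
After byte 3 (0x7E): reg=0xC9
After byte 4 (0x36): reg=0xF3
After byte 5 (0x80): reg=0x5E
After byte 6 (0x93): reg=0x6D
After byte 7 (0x93): reg=0xF4

Answer: 0xF4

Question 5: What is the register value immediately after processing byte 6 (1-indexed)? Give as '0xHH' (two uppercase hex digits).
After byte 1 (0x2C): reg=0x37
After byte 2 (0x52): reg=0x3C
After byte 3 (0x7E): reg=0xC9
After byte 4 (0x36): reg=0xF3
After byte 5 (0x80): reg=0x5E
After byte 6 (0x93): reg=0x6D

Answer: 0x6D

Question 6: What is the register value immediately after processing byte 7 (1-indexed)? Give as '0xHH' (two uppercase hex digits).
Answer: 0xF4

Derivation:
After byte 1 (0x2C): reg=0x37
After byte 2 (0x52): reg=0x3C
After byte 3 (0x7E): reg=0xC9
After byte 4 (0x36): reg=0xF3
After byte 5 (0x80): reg=0x5E
After byte 6 (0x93): reg=0x6D
After byte 7 (0x93): reg=0xF4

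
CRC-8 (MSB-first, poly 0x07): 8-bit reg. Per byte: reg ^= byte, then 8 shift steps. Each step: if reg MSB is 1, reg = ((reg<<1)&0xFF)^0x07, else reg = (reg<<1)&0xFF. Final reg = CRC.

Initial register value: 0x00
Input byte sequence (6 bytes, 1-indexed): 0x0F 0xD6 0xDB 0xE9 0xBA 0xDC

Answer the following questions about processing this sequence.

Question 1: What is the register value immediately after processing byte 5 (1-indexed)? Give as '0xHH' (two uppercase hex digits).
Answer: 0x9B

Derivation:
After byte 1 (0x0F): reg=0x2D
After byte 2 (0xD6): reg=0xEF
After byte 3 (0xDB): reg=0x8C
After byte 4 (0xE9): reg=0x3C
After byte 5 (0xBA): reg=0x9B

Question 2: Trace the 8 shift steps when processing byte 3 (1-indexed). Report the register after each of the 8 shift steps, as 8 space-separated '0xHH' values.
After byte 1 (0x0F): reg=0x2D
After byte 2 (0xD6): reg=0xEF
Register before byte 3: 0xEF
After XOR with byte 0xDB: 0x34

Answer: 0x68 0xD0 0xA7 0x49 0x92 0x23 0x46 0x8C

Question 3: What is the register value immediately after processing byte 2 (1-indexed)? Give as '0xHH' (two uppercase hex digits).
After byte 1 (0x0F): reg=0x2D
After byte 2 (0xD6): reg=0xEF

Answer: 0xEF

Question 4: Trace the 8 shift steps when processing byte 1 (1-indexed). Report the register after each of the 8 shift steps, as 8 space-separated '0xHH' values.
Answer: 0x1E 0x3C 0x78 0xF0 0xE7 0xC9 0x95 0x2D

Derivation:
Register before byte 1: 0x00
After XOR with byte 0x0F: 0x0F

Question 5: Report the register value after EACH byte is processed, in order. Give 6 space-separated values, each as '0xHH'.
0x2D 0xEF 0x8C 0x3C 0x9B 0xD2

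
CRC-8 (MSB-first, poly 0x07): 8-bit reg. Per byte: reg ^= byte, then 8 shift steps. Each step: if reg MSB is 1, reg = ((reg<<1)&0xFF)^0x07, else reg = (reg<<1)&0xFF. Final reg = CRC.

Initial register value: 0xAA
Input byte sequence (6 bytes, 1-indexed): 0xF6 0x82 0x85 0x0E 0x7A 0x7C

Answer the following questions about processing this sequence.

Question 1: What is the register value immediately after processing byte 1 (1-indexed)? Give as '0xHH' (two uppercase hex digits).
Answer: 0x93

Derivation:
After byte 1 (0xF6): reg=0x93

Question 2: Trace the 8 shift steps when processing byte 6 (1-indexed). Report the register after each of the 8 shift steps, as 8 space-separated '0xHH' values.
Answer: 0xE2 0xC3 0x81 0x05 0x0A 0x14 0x28 0x50

Derivation:
After byte 1 (0xF6): reg=0x93
After byte 2 (0x82): reg=0x77
After byte 3 (0x85): reg=0xD0
After byte 4 (0x0E): reg=0x14
After byte 5 (0x7A): reg=0x0D
Register before byte 6: 0x0D
After XOR with byte 0x7C: 0x71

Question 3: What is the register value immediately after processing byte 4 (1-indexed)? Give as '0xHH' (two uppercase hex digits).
Answer: 0x14

Derivation:
After byte 1 (0xF6): reg=0x93
After byte 2 (0x82): reg=0x77
After byte 3 (0x85): reg=0xD0
After byte 4 (0x0E): reg=0x14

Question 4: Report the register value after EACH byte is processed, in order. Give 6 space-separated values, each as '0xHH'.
0x93 0x77 0xD0 0x14 0x0D 0x50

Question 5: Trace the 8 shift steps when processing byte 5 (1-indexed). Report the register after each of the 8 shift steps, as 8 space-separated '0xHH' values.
Answer: 0xDC 0xBF 0x79 0xF2 0xE3 0xC1 0x85 0x0D

Derivation:
After byte 1 (0xF6): reg=0x93
After byte 2 (0x82): reg=0x77
After byte 3 (0x85): reg=0xD0
After byte 4 (0x0E): reg=0x14
Register before byte 5: 0x14
After XOR with byte 0x7A: 0x6E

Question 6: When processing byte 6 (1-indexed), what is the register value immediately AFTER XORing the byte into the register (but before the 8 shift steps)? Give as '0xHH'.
Register before byte 6: 0x0D
Byte 6: 0x7C
0x0D XOR 0x7C = 0x71

Answer: 0x71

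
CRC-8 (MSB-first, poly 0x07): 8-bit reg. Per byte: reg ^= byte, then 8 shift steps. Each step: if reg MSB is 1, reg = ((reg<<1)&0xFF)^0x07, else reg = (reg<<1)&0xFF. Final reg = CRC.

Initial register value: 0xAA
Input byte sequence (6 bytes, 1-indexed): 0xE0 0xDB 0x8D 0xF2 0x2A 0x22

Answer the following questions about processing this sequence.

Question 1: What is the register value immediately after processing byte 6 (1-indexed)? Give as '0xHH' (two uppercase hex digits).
After byte 1 (0xE0): reg=0xF1
After byte 2 (0xDB): reg=0xD6
After byte 3 (0x8D): reg=0x86
After byte 4 (0xF2): reg=0x4B
After byte 5 (0x2A): reg=0x20
After byte 6 (0x22): reg=0x0E

Answer: 0x0E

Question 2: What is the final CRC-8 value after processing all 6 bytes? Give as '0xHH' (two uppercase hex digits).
After byte 1 (0xE0): reg=0xF1
After byte 2 (0xDB): reg=0xD6
After byte 3 (0x8D): reg=0x86
After byte 4 (0xF2): reg=0x4B
After byte 5 (0x2A): reg=0x20
After byte 6 (0x22): reg=0x0E

Answer: 0x0E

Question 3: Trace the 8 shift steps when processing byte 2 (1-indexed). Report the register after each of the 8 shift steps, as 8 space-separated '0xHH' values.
After byte 1 (0xE0): reg=0xF1
Register before byte 2: 0xF1
After XOR with byte 0xDB: 0x2A

Answer: 0x54 0xA8 0x57 0xAE 0x5B 0xB6 0x6B 0xD6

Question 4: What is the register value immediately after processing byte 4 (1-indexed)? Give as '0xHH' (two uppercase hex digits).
Answer: 0x4B

Derivation:
After byte 1 (0xE0): reg=0xF1
After byte 2 (0xDB): reg=0xD6
After byte 3 (0x8D): reg=0x86
After byte 4 (0xF2): reg=0x4B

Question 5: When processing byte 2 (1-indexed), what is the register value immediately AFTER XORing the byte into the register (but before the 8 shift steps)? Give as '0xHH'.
Register before byte 2: 0xF1
Byte 2: 0xDB
0xF1 XOR 0xDB = 0x2A

Answer: 0x2A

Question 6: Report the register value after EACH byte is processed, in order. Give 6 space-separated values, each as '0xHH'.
0xF1 0xD6 0x86 0x4B 0x20 0x0E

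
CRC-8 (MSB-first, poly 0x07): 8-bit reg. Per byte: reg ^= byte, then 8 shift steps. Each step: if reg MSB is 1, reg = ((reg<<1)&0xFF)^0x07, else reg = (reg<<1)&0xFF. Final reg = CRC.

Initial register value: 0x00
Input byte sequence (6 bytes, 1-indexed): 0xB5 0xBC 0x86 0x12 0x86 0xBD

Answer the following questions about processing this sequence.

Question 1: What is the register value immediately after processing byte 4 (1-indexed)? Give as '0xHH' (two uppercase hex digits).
Answer: 0x70

Derivation:
After byte 1 (0xB5): reg=0x02
After byte 2 (0xBC): reg=0x33
After byte 3 (0x86): reg=0x02
After byte 4 (0x12): reg=0x70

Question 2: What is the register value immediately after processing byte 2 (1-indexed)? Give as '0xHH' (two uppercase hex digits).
After byte 1 (0xB5): reg=0x02
After byte 2 (0xBC): reg=0x33

Answer: 0x33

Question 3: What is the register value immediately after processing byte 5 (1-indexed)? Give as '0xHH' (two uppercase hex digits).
Answer: 0xCC

Derivation:
After byte 1 (0xB5): reg=0x02
After byte 2 (0xBC): reg=0x33
After byte 3 (0x86): reg=0x02
After byte 4 (0x12): reg=0x70
After byte 5 (0x86): reg=0xCC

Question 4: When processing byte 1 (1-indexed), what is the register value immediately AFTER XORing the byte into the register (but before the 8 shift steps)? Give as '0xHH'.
Answer: 0xB5

Derivation:
Register before byte 1: 0x00
Byte 1: 0xB5
0x00 XOR 0xB5 = 0xB5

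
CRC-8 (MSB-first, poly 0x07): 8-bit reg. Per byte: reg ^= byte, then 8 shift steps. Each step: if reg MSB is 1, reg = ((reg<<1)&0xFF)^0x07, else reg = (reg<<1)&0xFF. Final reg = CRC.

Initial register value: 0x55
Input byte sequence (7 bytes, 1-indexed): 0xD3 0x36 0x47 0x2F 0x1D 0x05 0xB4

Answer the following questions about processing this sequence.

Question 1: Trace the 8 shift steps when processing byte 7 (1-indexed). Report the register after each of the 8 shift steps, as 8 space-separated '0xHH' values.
Answer: 0xD1 0xA5 0x4D 0x9A 0x33 0x66 0xCC 0x9F

Derivation:
After byte 1 (0xD3): reg=0x9B
After byte 2 (0x36): reg=0x4A
After byte 3 (0x47): reg=0x23
After byte 4 (0x2F): reg=0x24
After byte 5 (0x1D): reg=0xAF
After byte 6 (0x05): reg=0x5F
Register before byte 7: 0x5F
After XOR with byte 0xB4: 0xEB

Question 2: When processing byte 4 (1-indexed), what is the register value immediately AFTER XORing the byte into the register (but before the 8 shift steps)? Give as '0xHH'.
Register before byte 4: 0x23
Byte 4: 0x2F
0x23 XOR 0x2F = 0x0C

Answer: 0x0C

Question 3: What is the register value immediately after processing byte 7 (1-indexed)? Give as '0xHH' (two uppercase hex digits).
After byte 1 (0xD3): reg=0x9B
After byte 2 (0x36): reg=0x4A
After byte 3 (0x47): reg=0x23
After byte 4 (0x2F): reg=0x24
After byte 5 (0x1D): reg=0xAF
After byte 6 (0x05): reg=0x5F
After byte 7 (0xB4): reg=0x9F

Answer: 0x9F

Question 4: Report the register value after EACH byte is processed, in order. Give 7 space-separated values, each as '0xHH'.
0x9B 0x4A 0x23 0x24 0xAF 0x5F 0x9F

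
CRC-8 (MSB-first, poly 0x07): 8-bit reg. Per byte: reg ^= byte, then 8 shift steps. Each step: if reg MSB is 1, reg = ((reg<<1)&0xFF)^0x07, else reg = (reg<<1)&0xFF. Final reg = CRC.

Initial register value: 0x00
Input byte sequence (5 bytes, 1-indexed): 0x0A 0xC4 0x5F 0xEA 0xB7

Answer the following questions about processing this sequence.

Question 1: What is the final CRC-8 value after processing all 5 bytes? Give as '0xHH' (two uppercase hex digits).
Answer: 0x81

Derivation:
After byte 1 (0x0A): reg=0x36
After byte 2 (0xC4): reg=0xD0
After byte 3 (0x5F): reg=0xA4
After byte 4 (0xEA): reg=0xED
After byte 5 (0xB7): reg=0x81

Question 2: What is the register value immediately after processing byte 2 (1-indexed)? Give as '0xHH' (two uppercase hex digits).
Answer: 0xD0

Derivation:
After byte 1 (0x0A): reg=0x36
After byte 2 (0xC4): reg=0xD0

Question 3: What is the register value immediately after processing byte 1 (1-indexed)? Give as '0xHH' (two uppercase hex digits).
Answer: 0x36

Derivation:
After byte 1 (0x0A): reg=0x36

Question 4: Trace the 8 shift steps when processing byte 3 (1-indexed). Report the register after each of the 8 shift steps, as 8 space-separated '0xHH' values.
Answer: 0x19 0x32 0x64 0xC8 0x97 0x29 0x52 0xA4

Derivation:
After byte 1 (0x0A): reg=0x36
After byte 2 (0xC4): reg=0xD0
Register before byte 3: 0xD0
After XOR with byte 0x5F: 0x8F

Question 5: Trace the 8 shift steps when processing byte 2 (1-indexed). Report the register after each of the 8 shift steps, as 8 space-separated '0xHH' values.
After byte 1 (0x0A): reg=0x36
Register before byte 2: 0x36
After XOR with byte 0xC4: 0xF2

Answer: 0xE3 0xC1 0x85 0x0D 0x1A 0x34 0x68 0xD0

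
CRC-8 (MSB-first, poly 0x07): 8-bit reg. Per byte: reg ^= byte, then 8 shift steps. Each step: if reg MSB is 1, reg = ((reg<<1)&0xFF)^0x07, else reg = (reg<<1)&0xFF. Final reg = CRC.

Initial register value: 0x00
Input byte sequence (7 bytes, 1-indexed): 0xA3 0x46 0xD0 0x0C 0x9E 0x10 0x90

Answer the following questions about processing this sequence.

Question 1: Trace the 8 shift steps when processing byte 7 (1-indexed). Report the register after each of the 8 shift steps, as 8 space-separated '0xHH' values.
Answer: 0x99 0x35 0x6A 0xD4 0xAF 0x59 0xB2 0x63

Derivation:
After byte 1 (0xA3): reg=0x60
After byte 2 (0x46): reg=0xF2
After byte 3 (0xD0): reg=0xEE
After byte 4 (0x0C): reg=0xA0
After byte 5 (0x9E): reg=0xBA
After byte 6 (0x10): reg=0x5F
Register before byte 7: 0x5F
After XOR with byte 0x90: 0xCF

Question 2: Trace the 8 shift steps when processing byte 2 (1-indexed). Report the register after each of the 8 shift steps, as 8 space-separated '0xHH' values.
After byte 1 (0xA3): reg=0x60
Register before byte 2: 0x60
After XOR with byte 0x46: 0x26

Answer: 0x4C 0x98 0x37 0x6E 0xDC 0xBF 0x79 0xF2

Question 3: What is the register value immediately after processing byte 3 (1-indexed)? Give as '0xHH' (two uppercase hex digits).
Answer: 0xEE

Derivation:
After byte 1 (0xA3): reg=0x60
After byte 2 (0x46): reg=0xF2
After byte 3 (0xD0): reg=0xEE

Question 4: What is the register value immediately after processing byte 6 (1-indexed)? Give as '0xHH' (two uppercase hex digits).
After byte 1 (0xA3): reg=0x60
After byte 2 (0x46): reg=0xF2
After byte 3 (0xD0): reg=0xEE
After byte 4 (0x0C): reg=0xA0
After byte 5 (0x9E): reg=0xBA
After byte 6 (0x10): reg=0x5F

Answer: 0x5F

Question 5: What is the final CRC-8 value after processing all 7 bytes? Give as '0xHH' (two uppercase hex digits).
Answer: 0x63

Derivation:
After byte 1 (0xA3): reg=0x60
After byte 2 (0x46): reg=0xF2
After byte 3 (0xD0): reg=0xEE
After byte 4 (0x0C): reg=0xA0
After byte 5 (0x9E): reg=0xBA
After byte 6 (0x10): reg=0x5F
After byte 7 (0x90): reg=0x63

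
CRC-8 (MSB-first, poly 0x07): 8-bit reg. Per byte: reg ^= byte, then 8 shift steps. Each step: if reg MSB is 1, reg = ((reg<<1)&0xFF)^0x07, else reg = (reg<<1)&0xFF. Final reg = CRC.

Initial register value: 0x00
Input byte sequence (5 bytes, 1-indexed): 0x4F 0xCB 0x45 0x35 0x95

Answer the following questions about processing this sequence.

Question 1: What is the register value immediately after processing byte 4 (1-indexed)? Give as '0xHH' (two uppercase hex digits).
After byte 1 (0x4F): reg=0xEA
After byte 2 (0xCB): reg=0xE7
After byte 3 (0x45): reg=0x67
After byte 4 (0x35): reg=0xB9

Answer: 0xB9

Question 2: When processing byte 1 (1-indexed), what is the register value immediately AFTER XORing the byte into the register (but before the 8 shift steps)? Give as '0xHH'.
Register before byte 1: 0x00
Byte 1: 0x4F
0x00 XOR 0x4F = 0x4F

Answer: 0x4F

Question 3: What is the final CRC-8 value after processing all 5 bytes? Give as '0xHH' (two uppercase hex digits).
After byte 1 (0x4F): reg=0xEA
After byte 2 (0xCB): reg=0xE7
After byte 3 (0x45): reg=0x67
After byte 4 (0x35): reg=0xB9
After byte 5 (0x95): reg=0xC4

Answer: 0xC4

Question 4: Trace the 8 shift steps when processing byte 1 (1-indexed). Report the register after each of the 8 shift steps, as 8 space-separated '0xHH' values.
Answer: 0x9E 0x3B 0x76 0xEC 0xDF 0xB9 0x75 0xEA

Derivation:
Register before byte 1: 0x00
After XOR with byte 0x4F: 0x4F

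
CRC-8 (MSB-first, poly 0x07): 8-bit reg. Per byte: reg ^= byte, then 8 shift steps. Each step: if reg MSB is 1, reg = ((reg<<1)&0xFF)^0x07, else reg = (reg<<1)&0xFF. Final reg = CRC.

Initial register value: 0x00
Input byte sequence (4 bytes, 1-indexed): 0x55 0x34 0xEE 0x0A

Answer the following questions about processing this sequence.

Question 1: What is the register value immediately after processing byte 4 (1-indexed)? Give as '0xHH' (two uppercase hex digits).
Answer: 0x5B

Derivation:
After byte 1 (0x55): reg=0xAC
After byte 2 (0x34): reg=0xC1
After byte 3 (0xEE): reg=0xCD
After byte 4 (0x0A): reg=0x5B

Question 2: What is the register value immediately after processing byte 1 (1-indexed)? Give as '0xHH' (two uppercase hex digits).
After byte 1 (0x55): reg=0xAC

Answer: 0xAC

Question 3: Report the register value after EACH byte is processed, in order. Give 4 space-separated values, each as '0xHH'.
0xAC 0xC1 0xCD 0x5B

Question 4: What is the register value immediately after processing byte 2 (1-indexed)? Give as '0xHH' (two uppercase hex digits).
After byte 1 (0x55): reg=0xAC
After byte 2 (0x34): reg=0xC1

Answer: 0xC1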